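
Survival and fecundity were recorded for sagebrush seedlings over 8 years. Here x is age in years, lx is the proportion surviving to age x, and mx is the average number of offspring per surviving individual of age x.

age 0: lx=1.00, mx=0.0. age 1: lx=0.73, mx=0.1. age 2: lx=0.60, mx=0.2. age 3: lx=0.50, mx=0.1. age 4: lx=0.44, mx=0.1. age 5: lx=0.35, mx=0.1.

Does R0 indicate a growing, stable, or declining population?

declining

R0 = Σ lx·mx = 0 + 0.073 + 0.12 + 0.05 + 0.044 + 0.035 = 0.322
R0 < 1, so the population is declining.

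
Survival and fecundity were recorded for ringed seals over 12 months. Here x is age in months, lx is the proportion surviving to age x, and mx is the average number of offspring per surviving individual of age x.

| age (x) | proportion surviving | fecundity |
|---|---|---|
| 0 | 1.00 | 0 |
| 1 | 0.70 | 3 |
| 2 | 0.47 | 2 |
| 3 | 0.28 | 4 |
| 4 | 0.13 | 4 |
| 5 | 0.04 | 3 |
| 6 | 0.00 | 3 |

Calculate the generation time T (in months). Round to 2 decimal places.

2.09

lx·mx: 0, 2.1, 0.94, 1.12, 0.52, 0.12, 0 → R0 = 4.8
x·lx·mx: 0, 2.1, 1.88, 3.36, 2.08, 0.6, 0 → Σ = 10.02
T = 10.02 / 4.8 = 2.0875 → 2.09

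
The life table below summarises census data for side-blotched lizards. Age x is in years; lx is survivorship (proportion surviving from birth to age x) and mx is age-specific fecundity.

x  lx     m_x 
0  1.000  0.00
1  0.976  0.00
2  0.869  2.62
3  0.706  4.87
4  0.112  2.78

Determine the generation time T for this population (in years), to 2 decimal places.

lx·mx: 0, 0, 2.27678, 3.43822, 0.31136 → R0 = 6.02636
x·lx·mx: 0, 0, 4.55356, 10.31466, 1.24544 → Σ = 16.11366
T = 16.11366 / 6.02636 = 2.673863… → 2.67

2.67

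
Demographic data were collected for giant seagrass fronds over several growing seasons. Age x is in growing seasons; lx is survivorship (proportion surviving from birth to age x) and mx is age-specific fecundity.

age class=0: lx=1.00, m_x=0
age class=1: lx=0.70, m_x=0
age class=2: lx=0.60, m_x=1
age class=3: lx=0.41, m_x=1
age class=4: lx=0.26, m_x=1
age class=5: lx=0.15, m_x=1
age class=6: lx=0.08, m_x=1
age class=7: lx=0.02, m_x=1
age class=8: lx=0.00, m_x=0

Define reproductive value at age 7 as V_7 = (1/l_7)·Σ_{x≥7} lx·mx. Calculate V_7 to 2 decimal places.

lx·mx for x ≥ 7: 0.02, 0 → sum = 0.02
V_7 = 0.02 / l_7 = 0.02 / 0.02 = 1 → 1.00

1.00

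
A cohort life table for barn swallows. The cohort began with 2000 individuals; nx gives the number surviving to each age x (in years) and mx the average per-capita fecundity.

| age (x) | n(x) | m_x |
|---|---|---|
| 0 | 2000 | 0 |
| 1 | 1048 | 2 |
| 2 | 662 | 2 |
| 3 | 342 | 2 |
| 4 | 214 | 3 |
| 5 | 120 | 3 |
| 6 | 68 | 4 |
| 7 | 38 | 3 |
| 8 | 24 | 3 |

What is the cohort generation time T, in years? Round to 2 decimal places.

2.55

lx = nx/n0 = nx/2000: 1, 0.524, 0.331, 0.171, 0.107, 0.06, 0.034, 0.019, 0.012
lx·mx: 0, 1.048, 0.662, 0.342, 0.321, 0.18, 0.136, 0.057, 0.036 → R0 = 2.782
x·lx·mx: 0, 1.048, 1.324, 1.026, 1.284, 0.9, 0.816, 0.399, 0.288 → Σ = 7.085
T = 7.085 / 2.782 = 2.546729… → 2.55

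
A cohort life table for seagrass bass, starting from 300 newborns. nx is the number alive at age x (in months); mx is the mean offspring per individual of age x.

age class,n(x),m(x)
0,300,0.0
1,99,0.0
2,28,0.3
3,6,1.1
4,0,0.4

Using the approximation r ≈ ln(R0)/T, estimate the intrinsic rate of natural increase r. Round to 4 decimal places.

lx = nx/n0 = nx/300: 1, 0.33, 0.09333…, 0.02, 0
R0 = Σ lx·mx = 0 + 0 + 0.028… + 0.022 + 0 = 0.05…
Σ x·lx·mx = 0.122…; T = 0.122…/0.05… = 2.44
r ≈ ln(R0)/T = ln(0.05…)/2.44 = -1.227759… → -1.2278

-1.2278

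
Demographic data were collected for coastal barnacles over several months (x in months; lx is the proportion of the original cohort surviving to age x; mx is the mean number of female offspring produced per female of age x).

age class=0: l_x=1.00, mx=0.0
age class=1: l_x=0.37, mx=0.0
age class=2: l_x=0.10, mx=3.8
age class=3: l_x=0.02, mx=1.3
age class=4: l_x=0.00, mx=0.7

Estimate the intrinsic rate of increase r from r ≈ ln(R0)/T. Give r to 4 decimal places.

-0.4367

R0 = Σ lx·mx = 0 + 0 + 0.38 + 0.026 + 0 = 0.406
Σ x·lx·mx = 0.838; T = 0.838/0.406 = 2.06404…
r ≈ ln(R0)/T = ln(0.406)/2.06404… = -0.436717… → -0.4367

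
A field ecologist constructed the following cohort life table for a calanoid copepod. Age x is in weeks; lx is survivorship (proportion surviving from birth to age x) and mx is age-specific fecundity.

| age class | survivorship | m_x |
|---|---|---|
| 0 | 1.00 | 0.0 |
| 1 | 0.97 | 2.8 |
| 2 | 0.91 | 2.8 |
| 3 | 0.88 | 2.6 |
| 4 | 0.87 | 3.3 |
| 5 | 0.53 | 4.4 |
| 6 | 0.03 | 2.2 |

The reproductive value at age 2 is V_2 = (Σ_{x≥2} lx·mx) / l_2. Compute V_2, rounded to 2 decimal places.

lx·mx for x ≥ 2: 2.548, 2.288, 2.871, 2.332, 0.066 → sum = 10.105
V_2 = 10.105 / l_2 = 10.105 / 0.91 = 11.104396… → 11.10

11.10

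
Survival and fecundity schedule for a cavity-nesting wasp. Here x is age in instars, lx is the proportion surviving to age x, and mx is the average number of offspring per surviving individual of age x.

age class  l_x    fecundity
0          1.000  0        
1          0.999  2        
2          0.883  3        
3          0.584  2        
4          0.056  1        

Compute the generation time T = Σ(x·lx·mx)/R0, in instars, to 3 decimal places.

lx·mx: 0, 1.998, 2.649, 1.168, 0.056 → R0 = 5.871
x·lx·mx: 0, 1.998, 5.298, 3.504, 0.224 → Σ = 11.024
T = 11.024 / 5.871 = 1.877704… → 1.878

1.878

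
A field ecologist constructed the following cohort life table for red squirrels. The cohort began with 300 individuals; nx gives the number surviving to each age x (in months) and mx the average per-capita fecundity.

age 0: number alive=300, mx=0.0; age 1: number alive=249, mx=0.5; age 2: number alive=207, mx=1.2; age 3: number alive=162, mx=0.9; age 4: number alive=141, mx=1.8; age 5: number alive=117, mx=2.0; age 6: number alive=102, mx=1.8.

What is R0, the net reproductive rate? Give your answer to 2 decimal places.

3.97

lx = nx/n0 = nx/300: 1, 0.83, 0.69, 0.54, 0.47, 0.39, 0.34
lx·mx by age: 0, 0.415, 0.828, 0.486, 0.846, 0.78, 0.612
R0 = Σ lx·mx = 3.967 → 3.97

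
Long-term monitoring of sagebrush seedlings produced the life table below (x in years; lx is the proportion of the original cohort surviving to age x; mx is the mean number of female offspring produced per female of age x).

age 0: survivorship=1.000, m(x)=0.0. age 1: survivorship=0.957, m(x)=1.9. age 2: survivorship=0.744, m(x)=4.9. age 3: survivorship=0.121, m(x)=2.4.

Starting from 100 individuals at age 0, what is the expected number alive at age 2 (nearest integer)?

Expected survivors = N0 · l_2 = 100 × 0.744 = 74.4 → 74

74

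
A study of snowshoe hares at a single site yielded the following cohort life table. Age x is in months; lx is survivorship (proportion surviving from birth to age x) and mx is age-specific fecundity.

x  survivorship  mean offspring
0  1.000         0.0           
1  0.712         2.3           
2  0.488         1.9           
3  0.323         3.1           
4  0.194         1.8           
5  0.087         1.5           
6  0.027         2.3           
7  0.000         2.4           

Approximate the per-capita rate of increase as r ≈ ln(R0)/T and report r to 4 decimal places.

0.6508

R0 = Σ lx·mx = 0 + 1.6376 + 0.9272 + 1.0013 + 0.3492 + 0.1305 + 0.0621 + 0 = 4.1079
Σ x·lx·mx = 8.9178; T = 8.9178/4.1079 = 2.17089…
r ≈ ln(R0)/T = ln(4.1079)/2.17089… = 0.650844… → 0.6508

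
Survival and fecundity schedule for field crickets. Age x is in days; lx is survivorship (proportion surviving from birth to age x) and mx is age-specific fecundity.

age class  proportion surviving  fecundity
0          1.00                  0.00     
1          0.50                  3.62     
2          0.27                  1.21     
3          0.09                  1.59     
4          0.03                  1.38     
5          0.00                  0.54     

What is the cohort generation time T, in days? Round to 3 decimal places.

1.318

lx·mx: 0, 1.81, 0.3267, 0.1431, 0.0414, 0 → R0 = 2.3212
x·lx·mx: 0, 1.81, 0.6534, 0.4293, 0.1656, 0 → Σ = 3.0583
T = 3.0583 / 2.3212 = 1.317551… → 1.318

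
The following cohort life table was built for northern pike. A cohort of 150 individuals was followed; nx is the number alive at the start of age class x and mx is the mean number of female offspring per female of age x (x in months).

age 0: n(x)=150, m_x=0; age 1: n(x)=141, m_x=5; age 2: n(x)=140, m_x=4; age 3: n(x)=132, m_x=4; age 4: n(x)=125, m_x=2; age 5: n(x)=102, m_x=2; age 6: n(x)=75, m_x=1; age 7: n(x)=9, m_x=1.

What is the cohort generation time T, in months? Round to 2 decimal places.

2.55

lx = nx/n0 = nx/150: 1, 0.94, 0.93333…, 0.88, 0.83333…, 0.68, 0.5, 0.06
lx·mx: 0, 4.7, 3.733333…, 3.52, 1.666667…, 1.36, 0.5, 0.06 → R0 = 15.54…
x·lx·mx: 0, 4.7, 7.466667…, 10.56, 6.666667…, 6.8, 3, 0.42 → Σ = 39.613333…
T = 39.613333… / 15.54… = 2.549121… → 2.55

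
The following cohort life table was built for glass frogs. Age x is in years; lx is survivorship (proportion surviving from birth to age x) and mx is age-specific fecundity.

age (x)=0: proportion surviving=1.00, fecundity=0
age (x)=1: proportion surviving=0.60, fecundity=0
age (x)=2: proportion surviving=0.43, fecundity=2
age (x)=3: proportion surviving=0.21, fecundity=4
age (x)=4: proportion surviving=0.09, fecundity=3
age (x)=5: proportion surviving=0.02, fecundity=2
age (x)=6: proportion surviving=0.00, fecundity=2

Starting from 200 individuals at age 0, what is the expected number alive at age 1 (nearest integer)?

Expected survivors = N0 · l_1 = 200 × 0.60 = 120 → 120

120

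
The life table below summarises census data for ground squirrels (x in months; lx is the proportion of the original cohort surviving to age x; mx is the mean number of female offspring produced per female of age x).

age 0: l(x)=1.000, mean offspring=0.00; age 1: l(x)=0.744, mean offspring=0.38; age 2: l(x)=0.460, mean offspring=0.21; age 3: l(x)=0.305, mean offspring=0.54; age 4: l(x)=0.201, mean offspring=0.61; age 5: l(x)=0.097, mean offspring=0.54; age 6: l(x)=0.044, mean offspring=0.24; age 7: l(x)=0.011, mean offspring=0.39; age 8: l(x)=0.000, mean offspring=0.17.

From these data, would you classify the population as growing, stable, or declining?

R0 = Σ lx·mx = 0 + 0.28272 + 0.0966 + 0.1647 + 0.12261 + 0.05238 + 0.01056 + 0.00429 + 0 = 0.73386
R0 < 1, so the population is declining.

declining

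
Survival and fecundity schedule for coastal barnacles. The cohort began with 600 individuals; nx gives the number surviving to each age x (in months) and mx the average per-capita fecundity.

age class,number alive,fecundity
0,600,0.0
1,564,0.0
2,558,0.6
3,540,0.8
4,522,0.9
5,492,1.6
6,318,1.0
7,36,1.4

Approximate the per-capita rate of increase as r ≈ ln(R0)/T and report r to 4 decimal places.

0.3295

lx = nx/n0 = nx/600: 1, 0.94, 0.93, 0.9, 0.87, 0.82, 0.53, 0.06
R0 = Σ lx·mx = 0 + 0 + 0.558 + 0.72 + 0.783 + 1.312 + 0.53 + 0.084 = 3.987
Σ x·lx·mx = 16.736; T = 16.736/3.987 = 4.19764…
r ≈ ln(R0)/T = ln(3.987)/4.19764… = 0.32948… → 0.3295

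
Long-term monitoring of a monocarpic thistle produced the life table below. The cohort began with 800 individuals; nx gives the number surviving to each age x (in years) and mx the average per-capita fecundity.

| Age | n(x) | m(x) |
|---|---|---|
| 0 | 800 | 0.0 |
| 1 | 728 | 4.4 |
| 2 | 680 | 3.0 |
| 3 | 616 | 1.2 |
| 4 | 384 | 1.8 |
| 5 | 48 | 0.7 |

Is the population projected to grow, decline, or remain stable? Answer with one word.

lx = nx/n0 = nx/800: 1, 0.91, 0.85, 0.77, 0.48, 0.06
R0 = Σ lx·mx = 0 + 4.004 + 2.55 + 0.924 + 0.864 + 0.042 = 8.384
R0 > 1, so the population is growing.

growing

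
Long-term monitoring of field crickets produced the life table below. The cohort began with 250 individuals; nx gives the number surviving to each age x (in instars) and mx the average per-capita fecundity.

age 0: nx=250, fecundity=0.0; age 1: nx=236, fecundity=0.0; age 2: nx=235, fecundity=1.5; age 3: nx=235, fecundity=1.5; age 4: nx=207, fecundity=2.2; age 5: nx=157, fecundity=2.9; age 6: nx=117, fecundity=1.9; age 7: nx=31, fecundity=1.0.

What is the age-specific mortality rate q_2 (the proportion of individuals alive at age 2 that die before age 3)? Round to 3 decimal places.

0.000

lx = nx/n0 = nx/250: 1, 0.944, 0.94, 0.94, 0.828, 0.628, 0.468, 0.124
q_2 = (l_2 − l_3) / l_2 = (0.94 − 0.94) / 0.94
     = 0 / 0.94 = 0 → 0.000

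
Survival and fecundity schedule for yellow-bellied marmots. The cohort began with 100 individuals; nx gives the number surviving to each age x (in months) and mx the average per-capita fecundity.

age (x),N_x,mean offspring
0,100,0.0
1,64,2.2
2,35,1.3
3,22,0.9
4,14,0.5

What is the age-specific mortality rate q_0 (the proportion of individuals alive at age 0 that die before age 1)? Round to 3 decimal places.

0.360

lx = nx/n0 = nx/100: 1, 0.64, 0.35, 0.22, 0.14
q_0 = (l_0 − l_1) / l_0 = (1 − 0.64) / 1
     = 0.36 / 1 = 0.36 → 0.360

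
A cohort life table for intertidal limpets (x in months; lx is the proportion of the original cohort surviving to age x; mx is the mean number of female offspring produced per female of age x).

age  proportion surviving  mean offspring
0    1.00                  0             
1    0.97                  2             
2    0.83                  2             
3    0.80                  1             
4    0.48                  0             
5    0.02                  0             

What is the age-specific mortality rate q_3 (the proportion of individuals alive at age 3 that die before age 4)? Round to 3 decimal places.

0.400

q_3 = (l_3 − l_4) / l_3 = (0.8 − 0.48) / 0.8
     = 0.32 / 0.8 = 0.4 → 0.400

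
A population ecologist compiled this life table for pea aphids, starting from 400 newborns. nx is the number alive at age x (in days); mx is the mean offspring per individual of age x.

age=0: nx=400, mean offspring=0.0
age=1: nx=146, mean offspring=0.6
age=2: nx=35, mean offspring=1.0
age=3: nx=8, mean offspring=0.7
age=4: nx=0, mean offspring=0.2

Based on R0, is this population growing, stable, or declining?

declining

lx = nx/n0 = nx/400: 1, 0.365, 0.0875, 0.02, 0
R0 = Σ lx·mx = 0 + 0.219 + 0.0875 + 0.014 + 0 = 0.3205
R0 < 1, so the population is declining.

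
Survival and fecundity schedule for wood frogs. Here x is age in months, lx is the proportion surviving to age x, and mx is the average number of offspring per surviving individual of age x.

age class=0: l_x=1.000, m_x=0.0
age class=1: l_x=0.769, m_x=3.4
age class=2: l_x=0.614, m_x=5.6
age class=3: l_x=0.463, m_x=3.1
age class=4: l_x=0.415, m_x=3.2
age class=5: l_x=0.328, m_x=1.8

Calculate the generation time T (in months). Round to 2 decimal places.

lx·mx: 0, 2.6146, 3.4384, 1.4353, 1.328, 0.5904 → R0 = 9.4067
x·lx·mx: 0, 2.6146, 6.8768, 4.3059, 5.312, 2.952 → Σ = 22.0613
T = 22.0613 / 9.4067 = 2.345275… → 2.35

2.35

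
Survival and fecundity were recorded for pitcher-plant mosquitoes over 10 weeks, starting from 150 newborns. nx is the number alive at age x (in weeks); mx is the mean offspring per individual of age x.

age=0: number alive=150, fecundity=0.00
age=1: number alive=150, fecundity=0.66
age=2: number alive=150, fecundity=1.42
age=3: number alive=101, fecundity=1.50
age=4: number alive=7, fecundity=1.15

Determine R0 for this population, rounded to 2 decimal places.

3.14

lx = nx/n0 = nx/150: 1, 1, 1, 0.67333…, 0.04667…
lx·mx by age: 0, 0.66, 1.42, 1.01…, 0.053667…
R0 = Σ lx·mx = 3.143667… → 3.14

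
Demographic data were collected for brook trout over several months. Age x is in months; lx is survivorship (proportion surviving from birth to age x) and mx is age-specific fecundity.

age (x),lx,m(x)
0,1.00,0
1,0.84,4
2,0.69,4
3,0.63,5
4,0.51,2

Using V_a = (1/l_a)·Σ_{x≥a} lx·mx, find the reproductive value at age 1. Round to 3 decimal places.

12.250

lx·mx for x ≥ 1: 3.36, 2.76, 3.15, 1.02 → sum = 10.29
V_1 = 10.29 / l_1 = 10.29 / 0.84 = 12.25 → 12.250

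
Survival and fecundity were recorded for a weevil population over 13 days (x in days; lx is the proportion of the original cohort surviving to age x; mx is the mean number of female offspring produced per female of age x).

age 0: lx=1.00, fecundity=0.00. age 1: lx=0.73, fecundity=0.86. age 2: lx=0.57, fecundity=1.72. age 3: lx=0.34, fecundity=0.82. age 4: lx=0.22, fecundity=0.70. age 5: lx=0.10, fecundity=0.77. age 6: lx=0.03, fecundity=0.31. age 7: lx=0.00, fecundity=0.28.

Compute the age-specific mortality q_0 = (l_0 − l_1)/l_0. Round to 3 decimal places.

q_0 = (l_0 − l_1) / l_0 = (1 − 0.73) / 1
     = 0.27 / 1 = 0.27 → 0.270

0.270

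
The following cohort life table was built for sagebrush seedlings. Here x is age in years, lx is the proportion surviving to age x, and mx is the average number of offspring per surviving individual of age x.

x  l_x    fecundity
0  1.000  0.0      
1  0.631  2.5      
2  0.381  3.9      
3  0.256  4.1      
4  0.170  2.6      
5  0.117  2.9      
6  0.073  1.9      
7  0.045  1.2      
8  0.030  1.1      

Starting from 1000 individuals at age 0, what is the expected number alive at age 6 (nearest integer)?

Expected survivors = N0 · l_6 = 1000 × 0.073 = 73 → 73

73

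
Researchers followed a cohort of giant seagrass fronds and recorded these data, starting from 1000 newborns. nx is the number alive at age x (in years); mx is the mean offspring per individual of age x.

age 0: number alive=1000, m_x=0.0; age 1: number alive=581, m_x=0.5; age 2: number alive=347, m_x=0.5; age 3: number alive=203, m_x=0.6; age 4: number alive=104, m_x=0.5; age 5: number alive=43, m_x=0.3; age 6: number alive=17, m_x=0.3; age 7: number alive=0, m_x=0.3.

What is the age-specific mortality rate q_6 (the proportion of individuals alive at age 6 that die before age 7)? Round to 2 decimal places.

1.00

lx = nx/n0 = nx/1000: 1, 0.581, 0.347, 0.203, 0.104, 0.043, 0.017, 0
q_6 = (l_6 − l_7) / l_6 = (0.017 − 0) / 0.017
     = 0.017 / 0.017 = 1 → 1.00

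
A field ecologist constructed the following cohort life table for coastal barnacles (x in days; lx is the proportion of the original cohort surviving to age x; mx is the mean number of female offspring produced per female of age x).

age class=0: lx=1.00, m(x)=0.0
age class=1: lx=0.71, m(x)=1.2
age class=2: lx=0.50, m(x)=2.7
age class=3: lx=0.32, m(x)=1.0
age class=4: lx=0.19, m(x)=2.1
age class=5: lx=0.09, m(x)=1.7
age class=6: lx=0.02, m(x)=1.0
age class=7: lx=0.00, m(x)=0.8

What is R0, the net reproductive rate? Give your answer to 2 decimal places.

lx·mx by age: 0, 0.852, 1.35, 0.32, 0.399, 0.153, 0.02, 0
R0 = Σ lx·mx = 3.094 → 3.09

3.09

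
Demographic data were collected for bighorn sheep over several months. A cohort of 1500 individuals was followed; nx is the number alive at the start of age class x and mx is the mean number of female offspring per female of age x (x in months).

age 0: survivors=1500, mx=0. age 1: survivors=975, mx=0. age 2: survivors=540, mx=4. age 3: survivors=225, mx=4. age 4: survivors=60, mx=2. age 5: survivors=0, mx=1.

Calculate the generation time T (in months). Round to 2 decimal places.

2.36

lx = nx/n0 = nx/1500: 1, 0.65, 0.36, 0.15, 0.04, 0
lx·mx: 0, 0, 1.44, 0.6, 0.08, 0 → R0 = 2.12
x·lx·mx: 0, 0, 2.88, 1.8, 0.32, 0 → Σ = 5
T = 5 / 2.12 = 2.358491… → 2.36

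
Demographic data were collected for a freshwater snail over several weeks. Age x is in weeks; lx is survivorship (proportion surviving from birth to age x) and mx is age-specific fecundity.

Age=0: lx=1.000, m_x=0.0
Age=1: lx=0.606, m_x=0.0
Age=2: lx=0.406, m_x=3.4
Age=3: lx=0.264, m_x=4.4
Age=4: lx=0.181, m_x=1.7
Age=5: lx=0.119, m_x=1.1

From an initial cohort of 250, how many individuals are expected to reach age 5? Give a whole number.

Expected survivors = N0 · l_5 = 250 × 0.119 = 29.75 → 30

30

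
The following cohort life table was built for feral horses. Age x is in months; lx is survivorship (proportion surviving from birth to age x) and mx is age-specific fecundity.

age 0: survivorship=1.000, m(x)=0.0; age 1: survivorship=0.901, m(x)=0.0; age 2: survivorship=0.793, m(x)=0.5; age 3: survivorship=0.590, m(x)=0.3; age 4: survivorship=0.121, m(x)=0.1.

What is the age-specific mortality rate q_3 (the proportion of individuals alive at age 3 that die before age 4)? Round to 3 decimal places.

0.795

q_3 = (l_3 − l_4) / l_3 = (0.59 − 0.121) / 0.59
     = 0.469 / 0.59 = 0.794915… → 0.795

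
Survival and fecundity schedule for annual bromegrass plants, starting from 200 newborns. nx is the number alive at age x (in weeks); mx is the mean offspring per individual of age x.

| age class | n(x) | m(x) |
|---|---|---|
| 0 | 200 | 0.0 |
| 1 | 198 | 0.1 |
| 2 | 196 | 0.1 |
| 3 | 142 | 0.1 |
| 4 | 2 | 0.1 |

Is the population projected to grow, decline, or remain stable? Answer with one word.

lx = nx/n0 = nx/200: 1, 0.99, 0.98, 0.71, 0.01
R0 = Σ lx·mx = 0 + 0.099 + 0.098 + 0.071 + 0.001 = 0.269
R0 < 1, so the population is declining.

declining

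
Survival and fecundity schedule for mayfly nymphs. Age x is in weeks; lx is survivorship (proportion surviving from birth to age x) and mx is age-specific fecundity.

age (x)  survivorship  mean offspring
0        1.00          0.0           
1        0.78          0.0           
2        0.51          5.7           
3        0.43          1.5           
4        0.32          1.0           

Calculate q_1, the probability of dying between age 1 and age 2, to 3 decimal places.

q_1 = (l_1 − l_2) / l_1 = (0.78 − 0.51) / 0.78
     = 0.27 / 0.78 = 0.346154… → 0.346

0.346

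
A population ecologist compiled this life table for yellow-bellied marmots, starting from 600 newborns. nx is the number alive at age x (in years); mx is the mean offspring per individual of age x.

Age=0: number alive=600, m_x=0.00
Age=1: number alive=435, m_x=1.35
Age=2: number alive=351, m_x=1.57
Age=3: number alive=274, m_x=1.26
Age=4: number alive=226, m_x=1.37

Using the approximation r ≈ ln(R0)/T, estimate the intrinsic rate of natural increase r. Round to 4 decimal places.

lx = nx/n0 = nx/600: 1, 0.725, 0.585, 0.45667…, 0.37667…
R0 = Σ lx·mx = 0 + 0.97875 + 0.91845 + 0.5754… + 0.51603… = 2.988633…
Σ x·lx·mx = 6.605983…; T = 6.605983…/2.988633… = 2.21037…
r ≈ ln(R0)/T = ln(2.988633…)/2.21037… = 0.495309… → 0.4953

0.4953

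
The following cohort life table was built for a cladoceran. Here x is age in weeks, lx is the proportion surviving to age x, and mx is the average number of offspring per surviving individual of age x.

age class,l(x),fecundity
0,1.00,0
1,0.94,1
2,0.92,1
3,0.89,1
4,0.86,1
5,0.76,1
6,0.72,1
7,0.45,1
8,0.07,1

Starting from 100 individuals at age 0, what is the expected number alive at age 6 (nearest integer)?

72

Expected survivors = N0 · l_6 = 100 × 0.72 = 72 → 72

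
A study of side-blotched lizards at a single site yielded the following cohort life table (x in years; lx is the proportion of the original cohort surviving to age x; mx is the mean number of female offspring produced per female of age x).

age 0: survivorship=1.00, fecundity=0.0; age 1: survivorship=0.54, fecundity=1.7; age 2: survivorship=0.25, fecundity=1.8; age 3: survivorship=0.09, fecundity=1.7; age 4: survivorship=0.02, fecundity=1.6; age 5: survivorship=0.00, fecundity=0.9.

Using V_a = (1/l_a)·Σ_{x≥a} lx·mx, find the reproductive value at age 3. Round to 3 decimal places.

lx·mx for x ≥ 3: 0.153, 0.032, 0 → sum = 0.185
V_3 = 0.185 / l_3 = 0.185 / 0.09 = 2.055556… → 2.056

2.056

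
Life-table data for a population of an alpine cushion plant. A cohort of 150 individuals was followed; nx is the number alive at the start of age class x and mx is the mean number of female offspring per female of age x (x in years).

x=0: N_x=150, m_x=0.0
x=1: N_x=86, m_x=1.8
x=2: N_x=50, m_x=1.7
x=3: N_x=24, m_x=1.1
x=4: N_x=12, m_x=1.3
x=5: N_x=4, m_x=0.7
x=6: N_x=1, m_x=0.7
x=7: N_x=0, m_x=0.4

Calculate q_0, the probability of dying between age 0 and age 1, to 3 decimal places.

lx = nx/n0 = nx/150: 1, 0.57333…, 0.33333…, 0.16, 0.08, 0.02667…, 0.00667…, 0
q_0 = (l_0 − l_1) / l_0 = (1 − 0.573333…) / 1
     = 0.426667… / 1 = 0.426667… → 0.427

0.427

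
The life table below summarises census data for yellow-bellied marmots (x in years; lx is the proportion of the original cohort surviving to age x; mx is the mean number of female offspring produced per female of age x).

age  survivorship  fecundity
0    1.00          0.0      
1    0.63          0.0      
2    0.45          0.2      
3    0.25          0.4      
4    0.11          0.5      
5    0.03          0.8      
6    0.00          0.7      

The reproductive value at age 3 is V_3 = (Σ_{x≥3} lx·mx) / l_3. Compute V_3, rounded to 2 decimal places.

0.72

lx·mx for x ≥ 3: 0.1, 0.055, 0.024, 0 → sum = 0.179
V_3 = 0.179 / l_3 = 0.179 / 0.25 = 0.716 → 0.72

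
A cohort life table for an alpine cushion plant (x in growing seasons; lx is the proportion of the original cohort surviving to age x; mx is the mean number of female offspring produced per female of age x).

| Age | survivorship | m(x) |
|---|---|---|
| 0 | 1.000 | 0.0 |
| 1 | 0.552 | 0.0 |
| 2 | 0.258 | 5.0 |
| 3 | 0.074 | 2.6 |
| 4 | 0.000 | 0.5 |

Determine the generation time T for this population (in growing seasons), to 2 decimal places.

2.13

lx·mx: 0, 0, 1.29, 0.1924, 0 → R0 = 1.4824
x·lx·mx: 0, 0, 2.58, 0.5772, 0 → Σ = 3.1572
T = 3.1572 / 1.4824 = 2.12979… → 2.13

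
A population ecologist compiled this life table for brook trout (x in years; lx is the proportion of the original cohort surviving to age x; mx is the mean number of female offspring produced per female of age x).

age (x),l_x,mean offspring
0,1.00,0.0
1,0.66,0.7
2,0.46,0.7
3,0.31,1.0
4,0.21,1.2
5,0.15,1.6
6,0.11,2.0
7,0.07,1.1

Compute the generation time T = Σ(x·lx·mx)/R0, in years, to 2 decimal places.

3.24

lx·mx: 0, 0.462, 0.322, 0.31, 0.252, 0.24, 0.22, 0.077 → R0 = 1.883
x·lx·mx: 0, 0.462, 0.644, 0.93, 1.008, 1.2, 1.32, 0.539 → Σ = 6.103
T = 6.103 / 1.883 = 3.241105… → 3.24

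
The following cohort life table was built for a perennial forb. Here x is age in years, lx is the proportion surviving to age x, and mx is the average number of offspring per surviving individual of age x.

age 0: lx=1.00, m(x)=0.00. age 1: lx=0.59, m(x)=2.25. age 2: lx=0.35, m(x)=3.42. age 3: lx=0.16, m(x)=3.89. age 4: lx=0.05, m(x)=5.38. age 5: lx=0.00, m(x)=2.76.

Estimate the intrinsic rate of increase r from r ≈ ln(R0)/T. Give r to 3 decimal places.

R0 = Σ lx·mx = 0 + 1.3275 + 1.197 + 0.6224 + 0.269 + 0 = 3.4159
Σ x·lx·mx = 6.6647; T = 6.6647/3.4159 = 1.95108…
r ≈ ln(R0)/T = ln(3.4159)/1.95108… = 0.62962… → 0.630

0.630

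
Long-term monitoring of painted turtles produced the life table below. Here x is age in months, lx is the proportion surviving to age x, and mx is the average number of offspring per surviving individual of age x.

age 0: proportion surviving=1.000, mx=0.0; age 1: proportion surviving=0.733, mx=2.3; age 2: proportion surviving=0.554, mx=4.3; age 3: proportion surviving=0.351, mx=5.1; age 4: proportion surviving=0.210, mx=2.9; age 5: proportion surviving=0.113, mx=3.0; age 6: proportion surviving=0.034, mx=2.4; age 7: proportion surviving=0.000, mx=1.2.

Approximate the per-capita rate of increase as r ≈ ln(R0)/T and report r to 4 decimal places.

R0 = Σ lx·mx = 0 + 1.6859 + 2.3822 + 1.7901 + 0.609 + 0.339 + 0.0816 + 0 = 6.8878
Σ x·lx·mx = 16.4412; T = 16.4412/6.8878 = 2.387…
r ≈ ln(R0)/T = ln(6.8878)/2.387… = 0.808441… → 0.8084

0.8084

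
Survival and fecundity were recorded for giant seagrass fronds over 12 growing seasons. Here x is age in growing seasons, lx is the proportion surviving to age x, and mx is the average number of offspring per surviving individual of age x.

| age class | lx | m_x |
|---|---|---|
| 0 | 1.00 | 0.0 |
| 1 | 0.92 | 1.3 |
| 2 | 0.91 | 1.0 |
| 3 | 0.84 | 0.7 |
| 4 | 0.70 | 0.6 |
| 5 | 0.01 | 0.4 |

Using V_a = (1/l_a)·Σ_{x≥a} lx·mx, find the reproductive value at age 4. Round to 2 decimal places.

lx·mx for x ≥ 4: 0.42, 0.004 → sum = 0.424
V_4 = 0.424 / l_4 = 0.424 / 0.7 = 0.605714… → 0.61

0.61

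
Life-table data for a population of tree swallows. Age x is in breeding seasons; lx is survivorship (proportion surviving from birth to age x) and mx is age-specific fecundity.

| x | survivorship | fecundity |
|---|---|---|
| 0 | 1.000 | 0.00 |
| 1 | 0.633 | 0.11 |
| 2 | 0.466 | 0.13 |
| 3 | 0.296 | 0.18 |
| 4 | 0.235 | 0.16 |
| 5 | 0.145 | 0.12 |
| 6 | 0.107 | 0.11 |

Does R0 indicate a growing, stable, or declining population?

declining

R0 = Σ lx·mx = 0 + 0.06963 + 0.06058 + 0.05328 + 0.0376 + 0.0174 + 0.01177 = 0.25026
R0 < 1, so the population is declining.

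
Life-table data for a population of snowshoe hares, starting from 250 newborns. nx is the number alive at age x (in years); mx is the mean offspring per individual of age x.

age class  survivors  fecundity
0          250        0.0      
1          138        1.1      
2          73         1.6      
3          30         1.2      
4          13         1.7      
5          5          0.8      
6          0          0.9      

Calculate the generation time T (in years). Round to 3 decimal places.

1.820

lx = nx/n0 = nx/250: 1, 0.552, 0.292, 0.12, 0.052, 0.02, 0
lx·mx: 0, 0.6072, 0.4672, 0.144, 0.0884, 0.016, 0 → R0 = 1.3228
x·lx·mx: 0, 0.6072, 0.9344, 0.432, 0.3536, 0.08, 0 → Σ = 2.4072
T = 2.4072 / 1.3228 = 1.819776… → 1.820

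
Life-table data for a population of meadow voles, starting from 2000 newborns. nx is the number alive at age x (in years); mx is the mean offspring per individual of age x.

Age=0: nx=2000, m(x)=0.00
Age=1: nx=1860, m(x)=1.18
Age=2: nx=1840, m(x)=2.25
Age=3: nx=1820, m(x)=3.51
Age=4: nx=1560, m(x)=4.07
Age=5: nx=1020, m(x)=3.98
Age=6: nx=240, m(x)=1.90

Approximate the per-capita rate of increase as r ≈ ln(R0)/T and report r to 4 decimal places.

lx = nx/n0 = nx/2000: 1, 0.93, 0.92, 0.91, 0.78, 0.51, 0.12
R0 = Σ lx·mx = 0 + 1.0974 + 2.07 + 3.1941 + 3.1746 + 2.0298 + 0.228 = 11.7939
Σ x·lx·mx = 39.0351; T = 39.0351/11.7939 = 3.30977…
r ≈ ln(R0)/T = ln(11.7939)/3.30977… = 0.745545… → 0.7455

0.7455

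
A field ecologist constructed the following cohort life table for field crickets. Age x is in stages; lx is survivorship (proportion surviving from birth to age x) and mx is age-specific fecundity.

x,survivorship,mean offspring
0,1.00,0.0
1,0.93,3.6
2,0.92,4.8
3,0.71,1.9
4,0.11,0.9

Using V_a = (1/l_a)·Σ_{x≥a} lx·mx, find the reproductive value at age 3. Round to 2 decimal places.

lx·mx for x ≥ 3: 1.349, 0.099 → sum = 1.448
V_3 = 1.448 / l_3 = 1.448 / 0.71 = 2.039437… → 2.04

2.04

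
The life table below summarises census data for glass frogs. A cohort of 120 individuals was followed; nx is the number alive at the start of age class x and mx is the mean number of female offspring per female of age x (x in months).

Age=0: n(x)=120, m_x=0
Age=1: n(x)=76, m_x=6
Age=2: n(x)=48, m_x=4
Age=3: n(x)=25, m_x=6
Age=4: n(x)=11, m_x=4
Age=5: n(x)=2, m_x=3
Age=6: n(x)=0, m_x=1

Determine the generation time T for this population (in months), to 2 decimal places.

1.76

lx = nx/n0 = nx/120: 1, 0.63333…, 0.4, 0.20833…, 0.09167…, 0.01667…, 0
lx·mx: 0, 3.8…, 1.6, 1.25…, 0.366667…, 0.05…, 0 → R0 = 7.066667…
x·lx·mx: 0, 3.8…, 3.2, 3.75…, 1.466667…, 0.25…, 0 → Σ = 12.466667…
T = 12.466667… / 7.066667… = 1.764151… → 1.76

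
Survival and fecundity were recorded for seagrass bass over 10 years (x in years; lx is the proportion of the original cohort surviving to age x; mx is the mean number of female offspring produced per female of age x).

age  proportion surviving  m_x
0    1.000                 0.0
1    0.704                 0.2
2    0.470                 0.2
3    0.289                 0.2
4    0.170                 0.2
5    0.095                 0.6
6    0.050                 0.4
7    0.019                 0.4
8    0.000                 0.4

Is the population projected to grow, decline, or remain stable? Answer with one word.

declining

R0 = Σ lx·mx = 0 + 0.1408 + 0.094 + 0.0578 + 0.034 + 0.057 + 0.02 + 0.0076 + 0 = 0.4112
R0 < 1, so the population is declining.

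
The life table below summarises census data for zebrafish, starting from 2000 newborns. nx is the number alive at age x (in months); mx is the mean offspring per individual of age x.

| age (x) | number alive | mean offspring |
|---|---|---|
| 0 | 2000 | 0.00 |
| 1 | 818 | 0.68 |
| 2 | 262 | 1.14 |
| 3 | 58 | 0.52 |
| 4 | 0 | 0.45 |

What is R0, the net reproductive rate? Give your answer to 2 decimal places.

lx = nx/n0 = nx/2000: 1, 0.409, 0.131, 0.029, 0
lx·mx by age: 0, 0.27812, 0.14934, 0.01508, 0
R0 = Σ lx·mx = 0.44254 → 0.44

0.44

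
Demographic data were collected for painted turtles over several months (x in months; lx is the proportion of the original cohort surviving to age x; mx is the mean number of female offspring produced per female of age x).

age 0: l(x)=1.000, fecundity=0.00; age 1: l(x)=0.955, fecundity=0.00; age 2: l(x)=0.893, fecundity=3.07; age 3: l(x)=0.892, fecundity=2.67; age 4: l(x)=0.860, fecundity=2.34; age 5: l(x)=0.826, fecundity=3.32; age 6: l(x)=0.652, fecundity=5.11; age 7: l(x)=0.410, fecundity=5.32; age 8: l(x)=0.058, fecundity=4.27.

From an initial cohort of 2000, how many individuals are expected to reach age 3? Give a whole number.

1784

Expected survivors = N0 · l_3 = 2000 × 0.892 = 1784 → 1784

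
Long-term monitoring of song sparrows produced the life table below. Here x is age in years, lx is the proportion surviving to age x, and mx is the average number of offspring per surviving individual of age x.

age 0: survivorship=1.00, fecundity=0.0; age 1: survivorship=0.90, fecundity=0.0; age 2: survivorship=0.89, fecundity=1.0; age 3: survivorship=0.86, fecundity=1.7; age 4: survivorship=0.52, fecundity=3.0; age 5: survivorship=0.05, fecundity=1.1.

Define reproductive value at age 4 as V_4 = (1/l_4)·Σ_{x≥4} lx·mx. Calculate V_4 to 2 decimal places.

3.11

lx·mx for x ≥ 4: 1.56, 0.055 → sum = 1.615
V_4 = 1.615 / l_4 = 1.615 / 0.52 = 3.105769… → 3.11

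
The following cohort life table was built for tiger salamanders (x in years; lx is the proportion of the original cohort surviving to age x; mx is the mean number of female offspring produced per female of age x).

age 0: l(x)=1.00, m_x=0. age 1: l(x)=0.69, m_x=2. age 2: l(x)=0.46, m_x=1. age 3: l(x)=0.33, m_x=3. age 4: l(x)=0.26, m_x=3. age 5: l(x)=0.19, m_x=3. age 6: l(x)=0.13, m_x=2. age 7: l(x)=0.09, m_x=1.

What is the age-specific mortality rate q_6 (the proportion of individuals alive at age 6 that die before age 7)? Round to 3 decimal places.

0.308

q_6 = (l_6 − l_7) / l_6 = (0.13 − 0.09) / 0.13
     = 0.04 / 0.13 = 0.307692… → 0.308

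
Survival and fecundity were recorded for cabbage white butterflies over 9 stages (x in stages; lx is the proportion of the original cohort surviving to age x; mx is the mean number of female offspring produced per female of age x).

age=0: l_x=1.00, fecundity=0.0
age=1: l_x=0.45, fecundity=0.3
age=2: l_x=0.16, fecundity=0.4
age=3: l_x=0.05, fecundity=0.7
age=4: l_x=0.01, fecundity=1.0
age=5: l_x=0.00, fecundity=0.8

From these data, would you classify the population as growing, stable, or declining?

R0 = Σ lx·mx = 0 + 0.135 + 0.064 + 0.035 + 0.01 + 0 = 0.244
R0 < 1, so the population is declining.

declining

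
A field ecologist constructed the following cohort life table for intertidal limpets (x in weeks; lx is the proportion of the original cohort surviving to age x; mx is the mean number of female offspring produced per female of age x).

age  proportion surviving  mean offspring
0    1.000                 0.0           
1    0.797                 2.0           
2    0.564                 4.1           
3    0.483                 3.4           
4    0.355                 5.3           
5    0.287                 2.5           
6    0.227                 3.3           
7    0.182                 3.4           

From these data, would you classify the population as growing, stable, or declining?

growing

R0 = Σ lx·mx = 0 + 1.594 + 2.3124 + 1.6422 + 1.8815 + 0.7175 + 0.7491 + 0.6188 = 9.5155
R0 > 1, so the population is growing.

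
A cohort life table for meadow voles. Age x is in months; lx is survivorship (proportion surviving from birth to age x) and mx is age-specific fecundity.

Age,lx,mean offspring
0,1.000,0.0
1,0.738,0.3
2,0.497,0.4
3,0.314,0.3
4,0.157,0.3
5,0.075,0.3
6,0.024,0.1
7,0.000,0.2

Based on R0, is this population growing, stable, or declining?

R0 = Σ lx·mx = 0 + 0.2214 + 0.1988 + 0.0942 + 0.0471 + 0.0225 + 0.0024 + 0 = 0.5864
R0 < 1, so the population is declining.

declining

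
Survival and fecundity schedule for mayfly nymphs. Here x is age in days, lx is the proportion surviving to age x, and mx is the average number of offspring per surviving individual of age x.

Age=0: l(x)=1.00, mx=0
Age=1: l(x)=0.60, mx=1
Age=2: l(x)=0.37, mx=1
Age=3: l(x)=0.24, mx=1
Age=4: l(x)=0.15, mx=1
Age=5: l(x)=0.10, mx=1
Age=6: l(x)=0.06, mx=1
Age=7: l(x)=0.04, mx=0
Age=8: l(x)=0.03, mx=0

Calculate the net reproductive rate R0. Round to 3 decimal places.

1.520

lx·mx by age: 0, 0.6, 0.37, 0.24, 0.15, 0.1, 0.06, 0, 0
R0 = Σ lx·mx = 1.52 → 1.520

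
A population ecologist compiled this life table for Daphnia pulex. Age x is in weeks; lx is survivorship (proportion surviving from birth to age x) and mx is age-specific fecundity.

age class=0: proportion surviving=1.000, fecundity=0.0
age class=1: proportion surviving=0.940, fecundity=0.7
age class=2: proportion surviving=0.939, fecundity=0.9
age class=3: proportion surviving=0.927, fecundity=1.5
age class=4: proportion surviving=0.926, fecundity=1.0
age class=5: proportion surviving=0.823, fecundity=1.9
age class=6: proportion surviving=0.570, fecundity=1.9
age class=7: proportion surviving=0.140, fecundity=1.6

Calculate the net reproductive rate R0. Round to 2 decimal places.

lx·mx by age: 0, 0.658, 0.8451, 1.3905, 0.926, 1.5637, 1.083, 0.224
R0 = Σ lx·mx = 6.6903 → 6.69

6.69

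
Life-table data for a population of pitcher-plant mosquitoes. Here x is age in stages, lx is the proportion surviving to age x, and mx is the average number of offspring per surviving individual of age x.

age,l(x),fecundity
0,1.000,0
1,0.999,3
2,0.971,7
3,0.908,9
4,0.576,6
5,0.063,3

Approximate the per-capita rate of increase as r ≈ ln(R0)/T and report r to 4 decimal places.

R0 = Σ lx·mx = 0 + 2.997 + 6.797 + 8.172 + 3.456 + 0.189 = 21.611
Σ x·lx·mx = 55.876; T = 55.876/21.611 = 2.58554…
r ≈ ln(R0)/T = ln(21.611)/2.58554… = 1.188614… → 1.1886

1.1886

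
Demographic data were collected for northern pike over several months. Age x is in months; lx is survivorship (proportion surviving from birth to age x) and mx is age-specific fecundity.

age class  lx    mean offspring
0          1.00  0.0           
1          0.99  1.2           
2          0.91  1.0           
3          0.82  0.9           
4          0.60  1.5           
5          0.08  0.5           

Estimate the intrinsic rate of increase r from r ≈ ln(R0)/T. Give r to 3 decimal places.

R0 = Σ lx·mx = 0 + 1.188 + 0.91 + 0.738 + 0.9 + 0.04 = 3.776
Σ x·lx·mx = 9.022; T = 9.022/3.776 = 2.3893…
r ≈ ln(R0)/T = ln(3.776)/2.3893… = 0.55609… → 0.556

0.556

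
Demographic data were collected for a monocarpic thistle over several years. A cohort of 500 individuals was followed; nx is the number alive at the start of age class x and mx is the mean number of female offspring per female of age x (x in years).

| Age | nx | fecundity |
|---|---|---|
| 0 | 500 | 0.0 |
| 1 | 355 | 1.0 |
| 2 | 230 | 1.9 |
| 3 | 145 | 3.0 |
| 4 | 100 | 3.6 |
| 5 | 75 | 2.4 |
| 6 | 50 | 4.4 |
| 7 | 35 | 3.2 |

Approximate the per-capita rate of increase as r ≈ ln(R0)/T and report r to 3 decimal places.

0.432

lx = nx/n0 = nx/500: 1, 0.71, 0.46, 0.29, 0.2, 0.15, 0.1, 0.07
R0 = Σ lx·mx = 0 + 0.71 + 0.874 + 0.87 + 0.72 + 0.36 + 0.44 + 0.224 = 4.198
Σ x·lx·mx = 13.956; T = 13.956/4.198 = 3.32444…
r ≈ ln(R0)/T = ln(4.198)/3.32444… = 0.43153… → 0.432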